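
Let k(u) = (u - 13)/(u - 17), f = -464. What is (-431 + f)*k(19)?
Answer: -2685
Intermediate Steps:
k(u) = (-13 + u)/(-17 + u)
(-431 + f)*k(19) = (-431 - 464)*((-13 + 19)/(-17 + 19)) = -895*6/2 = -895*3 = -2685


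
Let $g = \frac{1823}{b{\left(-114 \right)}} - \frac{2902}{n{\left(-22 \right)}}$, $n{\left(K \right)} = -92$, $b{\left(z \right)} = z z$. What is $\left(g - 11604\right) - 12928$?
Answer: $- \frac{7323340529}{298908} \approx -24500.0$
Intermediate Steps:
$b{\left(z \right)} = z^{2}$
$g = \frac{9470527}{298908}$ ($g = \frac{1823}{\left(-114\right)^{2}} - \frac{2902}{-92} = \frac{1823}{12996} - - \frac{1451}{46} = 1823 \cdot \frac{1}{12996} + \frac{1451}{46} = \frac{1823}{12996} + \frac{1451}{46} = \frac{9470527}{298908} \approx 31.684$)
$\left(g - 11604\right) - 12928 = \left(\frac{9470527}{298908} - 11604\right) - 12928 = - \frac{3459057905}{298908} - 12928 = - \frac{7323340529}{298908}$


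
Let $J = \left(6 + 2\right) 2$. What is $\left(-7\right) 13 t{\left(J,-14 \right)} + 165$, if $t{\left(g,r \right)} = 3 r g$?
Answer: $61317$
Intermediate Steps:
$J = 16$ ($J = 8 \cdot 2 = 16$)
$t{\left(g,r \right)} = 3 g r$
$\left(-7\right) 13 t{\left(J,-14 \right)} + 165 = \left(-7\right) 13 \cdot 3 \cdot 16 \left(-14\right) + 165 = \left(-91\right) \left(-672\right) + 165 = 61152 + 165 = 61317$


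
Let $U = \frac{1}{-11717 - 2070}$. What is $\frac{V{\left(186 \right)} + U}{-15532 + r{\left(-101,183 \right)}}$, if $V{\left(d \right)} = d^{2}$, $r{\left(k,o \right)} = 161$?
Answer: $- \frac{476975051}{211919977} \approx -2.2507$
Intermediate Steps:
$U = - \frac{1}{13787}$ ($U = \frac{1}{-11717 - 2070} = \frac{1}{-13787} = - \frac{1}{13787} \approx -7.2532 \cdot 10^{-5}$)
$\frac{V{\left(186 \right)} + U}{-15532 + r{\left(-101,183 \right)}} = \frac{186^{2} - \frac{1}{13787}}{-15532 + 161} = \frac{34596 - \frac{1}{13787}}{-15371} = \frac{476975051}{13787} \left(- \frac{1}{15371}\right) = - \frac{476975051}{211919977}$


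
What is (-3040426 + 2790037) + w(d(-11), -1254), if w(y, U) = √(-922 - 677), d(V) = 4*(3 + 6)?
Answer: -250389 + I*√1599 ≈ -2.5039e+5 + 39.987*I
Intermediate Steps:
d(V) = 36 (d(V) = 4*9 = 36)
w(y, U) = I*√1599 (w(y, U) = √(-1599) = I*√1599)
(-3040426 + 2790037) + w(d(-11), -1254) = (-3040426 + 2790037) + I*√1599 = -250389 + I*√1599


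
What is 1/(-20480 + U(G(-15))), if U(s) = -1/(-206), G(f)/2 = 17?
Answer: -206/4218879 ≈ -4.8828e-5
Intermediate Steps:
G(f) = 34 (G(f) = 2*17 = 34)
U(s) = 1/206 (U(s) = -1*(-1/206) = 1/206)
1/(-20480 + U(G(-15))) = 1/(-20480 + 1/206) = 1/(-4218879/206) = -206/4218879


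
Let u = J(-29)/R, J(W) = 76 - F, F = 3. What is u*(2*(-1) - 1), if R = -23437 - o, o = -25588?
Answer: -73/717 ≈ -0.10181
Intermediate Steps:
J(W) = 73 (J(W) = 76 - 1*3 = 76 - 3 = 73)
R = 2151 (R = -23437 - 1*(-25588) = -23437 + 25588 = 2151)
u = 73/2151 ≈ 0.033938
u*(2*(-1) - 1) = 73*(2*(-1) - 1)/2151 = 73*(-2 - 1)/2151 = (73/2151)*(-3) = -73/717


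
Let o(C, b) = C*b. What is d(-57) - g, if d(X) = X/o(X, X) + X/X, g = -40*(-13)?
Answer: -29584/57 ≈ -519.02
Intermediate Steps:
g = 520
d(X) = 1 + 1/X (d(X) = X/((X*X)) + X/X = X/(X²) + 1 = X/X² + 1 = 1/X + 1 = 1 + 1/X)
d(-57) - g = (1 - 57)/(-57) - 1*520 = -1/57*(-56) - 520 = 56/57 - 520 = -29584/57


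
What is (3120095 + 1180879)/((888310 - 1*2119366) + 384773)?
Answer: -4300974/846283 ≈ -5.0822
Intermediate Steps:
(3120095 + 1180879)/((888310 - 1*2119366) + 384773) = 4300974/((888310 - 2119366) + 384773) = 4300974/(-1231056 + 384773) = 4300974/(-846283) = 4300974*(-1/846283) = -4300974/846283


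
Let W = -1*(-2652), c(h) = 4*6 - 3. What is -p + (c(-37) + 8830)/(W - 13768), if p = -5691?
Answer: 63252305/11116 ≈ 5690.2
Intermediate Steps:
c(h) = 21 (c(h) = 24 - 3 = 21)
W = 2652
-p + (c(-37) + 8830)/(W - 13768) = -1*(-5691) + (21 + 8830)/(2652 - 13768) = 5691 + 8851/(-11116) = 5691 + 8851*(-1/11116) = 5691 - 8851/11116 = 63252305/11116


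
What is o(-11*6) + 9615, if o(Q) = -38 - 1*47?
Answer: 9530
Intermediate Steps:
o(Q) = -85 (o(Q) = -38 - 47 = -85)
o(-11*6) + 9615 = -85 + 9615 = 9530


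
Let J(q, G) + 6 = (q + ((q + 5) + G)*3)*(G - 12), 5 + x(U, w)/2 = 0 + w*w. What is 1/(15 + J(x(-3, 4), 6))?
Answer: -1/717 ≈ -0.0013947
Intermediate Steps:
x(U, w) = -10 + 2*w² (x(U, w) = -10 + 2*(0 + w*w) = -10 + 2*(0 + w²) = -10 + 2*w²)
J(q, G) = -6 + (-12 + G)*(15 + 3*G + 4*q) (J(q, G) = -6 + (q + ((q + 5) + G)*3)*(G - 12) = -6 + (q + ((5 + q) + G)*3)*(-12 + G) = -6 + (q + (5 + G + q)*3)*(-12 + G) = -6 + (q + (15 + 3*G + 3*q))*(-12 + G) = -6 + (15 + 3*G + 4*q)*(-12 + G) = -6 + (-12 + G)*(15 + 3*G + 4*q))
1/(15 + J(x(-3, 4), 6)) = 1/(15 + (-186 - 48*(-10 + 2*4²) - 21*6 + 3*6² + 4*6*(-10 + 2*4²))) = 1/(15 + (-186 - 48*(-10 + 2*16) - 126 + 3*36 + 4*6*(-10 + 2*16))) = 1/(15 + (-186 - 48*(-10 + 32) - 126 + 108 + 4*6*(-10 + 32))) = 1/(15 + (-186 - 48*22 - 126 + 108 + 4*6*22)) = 1/(15 + (-186 - 1056 - 126 + 108 + 528)) = 1/(15 - 732) = 1/(-717) = -1/717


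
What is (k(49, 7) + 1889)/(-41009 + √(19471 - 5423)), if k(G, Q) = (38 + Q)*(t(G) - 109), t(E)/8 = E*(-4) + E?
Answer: 2293879424/1681724033 + 223744*√878/1681724033 ≈ 1.3679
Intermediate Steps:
t(E) = -24*E (t(E) = 8*(E*(-4) + E) = 8*(-4*E + E) = 8*(-3*E) = -24*E)
k(G, Q) = (-109 - 24*G)*(38 + Q) (k(G, Q) = (38 + Q)*(-24*G - 109) = (38 + Q)*(-109 - 24*G) = (-109 - 24*G)*(38 + Q))
(k(49, 7) + 1889)/(-41009 + √(19471 - 5423)) = ((-4142 - 912*49 - 109*7 - 24*49*7) + 1889)/(-41009 + √(19471 - 5423)) = ((-4142 - 44688 - 763 - 8232) + 1889)/(-41009 + √14048) = (-57825 + 1889)/(-41009 + 4*√878) = -55936/(-41009 + 4*√878)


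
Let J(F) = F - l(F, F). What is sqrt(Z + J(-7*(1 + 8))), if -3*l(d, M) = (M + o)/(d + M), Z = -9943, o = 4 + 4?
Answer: I*sqrt(158852946)/126 ≈ 100.03*I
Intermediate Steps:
o = 8
l(d, M) = -(8 + M)/(3*(M + d)) (l(d, M) = -(M + 8)/(3*(d + M)) = -(8 + M)/(3*(M + d)))
J(F) = F - (-8 - F)/(6*F) (J(F) = F - (-8 - F)/(3*(F + F)) = F - (-8 - F)/(3*(2*F)) = F - 1/(2*F)*(-8 - F)/3 = F - (-8 - F)/(6*F))
sqrt(Z + J(-7*(1 + 8))) = sqrt(-9943 + (1/6 - 7*(1 + 8) + 4/(3*((-7*(1 + 8)))))) = sqrt(-9943 + (1/6 - 7*9 + 4/(3*((-7*9))))) = sqrt(-9943 + (1/6 - 63 + (4/3)/(-63))) = sqrt(-9943 + (1/6 - 63 + (4/3)*(-1/63))) = sqrt(-9943 + (1/6 - 63 - 4/189)) = sqrt(-9943 - 23759/378) = sqrt(-3782213/378) = I*sqrt(158852946)/126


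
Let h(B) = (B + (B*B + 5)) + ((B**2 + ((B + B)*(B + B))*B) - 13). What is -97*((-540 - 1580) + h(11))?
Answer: -334553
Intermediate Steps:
h(B) = -8 + B + 2*B**2 + 4*B**3 (h(B) = (B + (B**2 + 5)) + ((B**2 + ((2*B)*(2*B))*B) - 13) = (B + (5 + B**2)) + ((B**2 + (4*B**2)*B) - 13) = (5 + B + B**2) + ((B**2 + 4*B**3) - 13) = (5 + B + B**2) + (-13 + B**2 + 4*B**3) = -8 + B + 2*B**2 + 4*B**3)
-97*((-540 - 1580) + h(11)) = -97*((-540 - 1580) + (-8 + 11 + 2*11**2 + 4*11**3)) = -97*(-2120 + (-8 + 11 + 2*121 + 4*1331)) = -97*(-2120 + (-8 + 11 + 242 + 5324)) = -97*(-2120 + 5569) = -97*3449 = -334553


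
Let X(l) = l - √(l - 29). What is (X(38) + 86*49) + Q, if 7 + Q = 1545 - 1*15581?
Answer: -9794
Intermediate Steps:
X(l) = l - √(-29 + l)
Q = -14043 (Q = -7 + (1545 - 1*15581) = -7 + (1545 - 15581) = -7 - 14036 = -14043)
(X(38) + 86*49) + Q = ((38 - √(-29 + 38)) + 86*49) - 14043 = ((38 - √9) + 4214) - 14043 = ((38 - 1*3) + 4214) - 14043 = ((38 - 3) + 4214) - 14043 = (35 + 4214) - 14043 = 4249 - 14043 = -9794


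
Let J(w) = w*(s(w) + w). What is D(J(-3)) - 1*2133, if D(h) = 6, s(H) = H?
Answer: -2127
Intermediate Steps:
J(w) = 2*w**2 (J(w) = w*(w + w) = w*(2*w) = 2*w**2)
D(J(-3)) - 1*2133 = 6 - 1*2133 = 6 - 2133 = -2127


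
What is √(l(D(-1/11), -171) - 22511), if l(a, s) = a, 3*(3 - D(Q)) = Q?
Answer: I*√24511179/33 ≈ 150.03*I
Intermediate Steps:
D(Q) = 3 - Q/3
√(l(D(-1/11), -171) - 22511) = √((3 - (-1)/(3*11)) - 22511) = √((3 - ⅓*(-1/11)) - 22511) = √((3 + 1/33) - 22511) = √(100/33 - 22511) = √(-742763/33) = I*√24511179/33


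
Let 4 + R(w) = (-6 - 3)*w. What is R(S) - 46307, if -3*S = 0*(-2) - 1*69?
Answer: -46518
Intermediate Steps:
S = 23 (S = -(0*(-2) - 1*69)/3 = -(0 - 69)/3 = -1/3*(-69) = 23)
R(w) = -4 - 9*w (R(w) = -4 + (-6 - 3)*w = -4 - 9*w)
R(S) - 46307 = (-4 - 9*23) - 46307 = (-4 - 207) - 46307 = -211 - 46307 = -46518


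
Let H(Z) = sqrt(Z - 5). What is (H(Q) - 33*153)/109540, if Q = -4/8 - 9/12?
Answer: -5049/109540 + I/43816 ≈ -0.046093 + 2.2823e-5*I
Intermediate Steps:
Q = -5/4 (Q = -4*1/8 - 9*1/12 = -1/2 - 3/4 = -5/4 ≈ -1.2500)
H(Z) = sqrt(-5 + Z)
(H(Q) - 33*153)/109540 = (sqrt(-5 - 5/4) - 33*153)/109540 = (sqrt(-25/4) - 5049)*(1/109540) = (5*I/2 - 5049)*(1/109540) = (-5049 + 5*I/2)*(1/109540) = -5049/109540 + I/43816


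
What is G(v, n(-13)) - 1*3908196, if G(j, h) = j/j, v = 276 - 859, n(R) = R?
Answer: -3908195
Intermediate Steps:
v = -583
G(j, h) = 1
G(v, n(-13)) - 1*3908196 = 1 - 1*3908196 = 1 - 3908196 = -3908195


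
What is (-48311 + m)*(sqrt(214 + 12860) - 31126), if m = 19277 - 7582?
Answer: 1139709616 - 36616*sqrt(13074) ≈ 1.1355e+9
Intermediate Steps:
m = 11695
(-48311 + m)*(sqrt(214 + 12860) - 31126) = (-48311 + 11695)*(sqrt(214 + 12860) - 31126) = -36616*(sqrt(13074) - 31126) = -36616*(-31126 + sqrt(13074)) = 1139709616 - 36616*sqrt(13074)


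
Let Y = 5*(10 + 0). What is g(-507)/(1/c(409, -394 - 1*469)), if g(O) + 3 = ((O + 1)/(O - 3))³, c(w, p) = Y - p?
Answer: -30631011224/16581375 ≈ -1847.3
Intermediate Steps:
Y = 50 (Y = 5*10 = 50)
c(w, p) = 50 - p
g(O) = -3 + (1 + O)³/(-3 + O)³ (g(O) = -3 + ((O + 1)/(O - 3))³ = -3 + ((1 + O)/(-3 + O))³ = -3 + (1 + O)³/(-3 + O)³)
g(-507)/(1/c(409, -394 - 1*469)) = (-3 + (1 - 507)³/(-3 - 507)³)/(1/(50 - (-394 - 1*469))) = (-3 + (-506)³/(-510)³)/(1/(50 - (-394 - 469))) = (-3 - 129554216*(-1/132651000))/(1/(50 - 1*(-863))) = (-3 + 16194277/16581375)/(1/(50 + 863)) = -33549848/(16581375*(1/913)) = -33549848/(16581375*1/913) = -33549848/16581375*913 = -30631011224/16581375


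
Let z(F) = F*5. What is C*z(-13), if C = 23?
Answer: -1495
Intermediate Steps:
z(F) = 5*F
C*z(-13) = 23*(5*(-13)) = 23*(-65) = -1495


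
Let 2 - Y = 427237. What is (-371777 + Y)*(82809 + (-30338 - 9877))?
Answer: -34033117128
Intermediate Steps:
Y = -427235 (Y = 2 - 1*427237 = 2 - 427237 = -427235)
(-371777 + Y)*(82809 + (-30338 - 9877)) = (-371777 - 427235)*(82809 + (-30338 - 9877)) = -799012*(82809 - 40215) = -799012*42594 = -34033117128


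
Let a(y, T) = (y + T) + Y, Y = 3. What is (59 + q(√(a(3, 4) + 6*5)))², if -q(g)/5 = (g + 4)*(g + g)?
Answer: 180281 + 54560*√10 ≈ 3.5282e+5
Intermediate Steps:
a(y, T) = 3 + T + y (a(y, T) = (y + T) + 3 = (T + y) + 3 = 3 + T + y)
q(g) = -10*g*(4 + g) (q(g) = -5*(g + 4)*(g + g) = -5*(4 + g)*2*g = -10*g*(4 + g))
(59 + q(√(a(3, 4) + 6*5)))² = (59 - 10*√((3 + 4 + 3) + 6*5)*(4 + √((3 + 4 + 3) + 6*5)))² = (59 - 10*√(10 + 30)*(4 + √(10 + 30)))² = (59 - 10*√40*(4 + √40))² = (59 - 10*2*√10*(4 + 2*√10))² = (59 - 20*√10*(4 + 2*√10))²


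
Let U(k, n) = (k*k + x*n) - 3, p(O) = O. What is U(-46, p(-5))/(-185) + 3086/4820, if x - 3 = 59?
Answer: -162391/17834 ≈ -9.1057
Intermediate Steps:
x = 62 (x = 3 + 59 = 62)
U(k, n) = -3 + k² + 62*n (U(k, n) = (k*k + 62*n) - 3 = (k² + 62*n) - 3 = -3 + k² + 62*n)
U(-46, p(-5))/(-185) + 3086/4820 = (-3 + (-46)² + 62*(-5))/(-185) + 3086/4820 = (-3 + 2116 - 310)*(-1/185) + 3086*(1/4820) = 1803*(-1/185) + 1543/2410 = -1803/185 + 1543/2410 = -162391/17834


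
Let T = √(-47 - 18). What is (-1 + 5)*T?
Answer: 4*I*√65 ≈ 32.249*I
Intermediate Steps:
T = I*√65 (T = √(-65) = I*√65 ≈ 8.0623*I)
(-1 + 5)*T = (-1 + 5)*(I*√65) = 4*(I*√65) = 4*I*√65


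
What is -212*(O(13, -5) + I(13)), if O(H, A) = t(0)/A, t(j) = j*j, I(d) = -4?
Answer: 848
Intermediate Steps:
t(j) = j²
O(H, A) = 0 (O(H, A) = 0²/A = 0/A = 0)
-212*(O(13, -5) + I(13)) = -212*(0 - 4) = -212*(-4) = 848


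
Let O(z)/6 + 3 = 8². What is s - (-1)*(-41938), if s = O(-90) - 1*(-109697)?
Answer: 68125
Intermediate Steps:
O(z) = 366 (O(z) = -18 + 6*8² = -18 + 6*64 = -18 + 384 = 366)
s = 110063 (s = 366 - 1*(-109697) = 366 + 109697 = 110063)
s - (-1)*(-41938) = 110063 - (-1)*(-41938) = 110063 - 1*41938 = 110063 - 41938 = 68125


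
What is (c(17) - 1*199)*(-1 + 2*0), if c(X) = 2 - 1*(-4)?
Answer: 193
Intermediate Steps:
c(X) = 6 (c(X) = 2 + 4 = 6)
(c(17) - 1*199)*(-1 + 2*0) = (6 - 1*199)*(-1 + 2*0) = (6 - 199)*(-1 + 0) = -193*(-1) = 193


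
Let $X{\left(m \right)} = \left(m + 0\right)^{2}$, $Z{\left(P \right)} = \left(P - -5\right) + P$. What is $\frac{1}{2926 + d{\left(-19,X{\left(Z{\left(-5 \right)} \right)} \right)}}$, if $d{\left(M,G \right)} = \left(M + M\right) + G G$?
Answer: $\frac{1}{3513} \approx 0.00028466$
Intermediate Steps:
$Z{\left(P \right)} = 5 + 2 P$ ($Z{\left(P \right)} = \left(P + 5\right) + P = \left(5 + P\right) + P = 5 + 2 P$)
$X{\left(m \right)} = m^{2}$
$d{\left(M,G \right)} = G^{2} + 2 M$ ($d{\left(M,G \right)} = 2 M + G^{2} = G^{2} + 2 M$)
$\frac{1}{2926 + d{\left(-19,X{\left(Z{\left(-5 \right)} \right)} \right)}} = \frac{1}{2926 + \left(\left(\left(5 + 2 \left(-5\right)\right)^{2}\right)^{2} + 2 \left(-19\right)\right)} = \frac{1}{2926 - \left(38 - \left(\left(5 - 10\right)^{2}\right)^{2}\right)} = \frac{1}{2926 - \left(38 - \left(\left(-5\right)^{2}\right)^{2}\right)} = \frac{1}{2926 - \left(38 - 25^{2}\right)} = \frac{1}{2926 + \left(625 - 38\right)} = \frac{1}{2926 + 587} = \frac{1}{3513}$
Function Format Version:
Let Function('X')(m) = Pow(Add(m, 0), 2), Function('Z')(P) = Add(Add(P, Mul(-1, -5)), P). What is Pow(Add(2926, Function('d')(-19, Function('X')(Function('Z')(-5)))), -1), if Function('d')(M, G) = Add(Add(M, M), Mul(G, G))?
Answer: Rational(1, 3513) ≈ 0.00028466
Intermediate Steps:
Function('Z')(P) = Add(5, Mul(2, P)) (Function('Z')(P) = Add(Add(P, 5), P) = Add(Add(5, P), P) = Add(5, Mul(2, P)))
Function('X')(m) = Pow(m, 2)
Function('d')(M, G) = Add(Pow(G, 2), Mul(2, M)) (Function('d')(M, G) = Add(Mul(2, M), Pow(G, 2)) = Add(Pow(G, 2), Mul(2, M)))
Pow(Add(2926, Function('d')(-19, Function('X')(Function('Z')(-5)))), -1) = Pow(Add(2926, Add(Pow(Pow(Add(5, Mul(2, -5)), 2), 2), Mul(2, -19))), -1) = Pow(Add(2926, Add(Pow(Pow(Add(5, -10), 2), 2), -38)), -1) = Pow(Add(2926, Add(Pow(Pow(-5, 2), 2), -38)), -1) = Pow(Add(2926, Add(Pow(25, 2), -38)), -1) = Pow(Add(2926, Add(625, -38)), -1) = Pow(Add(2926, 587), -1) = Pow(3513, -1) = Rational(1, 3513)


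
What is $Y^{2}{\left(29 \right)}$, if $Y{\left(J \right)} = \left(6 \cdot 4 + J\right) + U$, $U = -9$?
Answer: $1936$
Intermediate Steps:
$Y{\left(J \right)} = 15 + J$ ($Y{\left(J \right)} = \left(6 \cdot 4 + J\right) - 9 = \left(24 + J\right) - 9 = 15 + J$)
$Y^{2}{\left(29 \right)} = \left(15 + 29\right)^{2} = 44^{2} = 1936$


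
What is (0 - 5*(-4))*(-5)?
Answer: -100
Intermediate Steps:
(0 - 5*(-4))*(-5) = (0 + 20)*(-5) = 20*(-5) = -100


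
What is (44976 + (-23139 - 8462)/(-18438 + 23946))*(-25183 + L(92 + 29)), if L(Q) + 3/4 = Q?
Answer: -919696016591/816 ≈ -1.1271e+9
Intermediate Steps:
L(Q) = -¾ + Q
(44976 + (-23139 - 8462)/(-18438 + 23946))*(-25183 + L(92 + 29)) = (44976 + (-23139 - 8462)/(-18438 + 23946))*(-25183 + (-¾ + (92 + 29))) = (44976 - 31601/5508)*(-25183 + (-¾ + 121)) = (44976 - 31601*1/5508)*(-25183 + 481/4) = (44976 - 31601/5508)*(-100251/4) = (247696207/5508)*(-100251/4) = -919696016591/816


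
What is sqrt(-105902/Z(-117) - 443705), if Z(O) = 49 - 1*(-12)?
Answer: I*sqrt(1657486327)/61 ≈ 667.41*I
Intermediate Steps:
Z(O) = 61 (Z(O) = 49 + 12 = 61)
sqrt(-105902/Z(-117) - 443705) = sqrt(-105902/61 - 443705) = sqrt(-27171907/61) = I*sqrt(1657486327)/61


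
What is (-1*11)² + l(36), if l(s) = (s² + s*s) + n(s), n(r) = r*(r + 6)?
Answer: 4225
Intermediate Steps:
n(r) = r*(6 + r)
l(s) = 2*s² + s*(6 + s) (l(s) = (s² + s*s) + s*(6 + s) = (s² + s²) + s*(6 + s) = 2*s² + s*(6 + s))
(-1*11)² + l(36) = (-1*11)² + 3*36*(2 + 36) = (-11)² + 3*36*38 = 121 + 4104 = 4225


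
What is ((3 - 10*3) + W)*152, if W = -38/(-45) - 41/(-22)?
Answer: -1827724/495 ≈ -3692.4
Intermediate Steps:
W = 2681/990 (W = -38*(-1/45) - 41*(-1/22) = 38/45 + 41/22 = 2681/990 ≈ 2.7081)
((3 - 10*3) + W)*152 = ((3 - 10*3) + 2681/990)*152 = ((3 - 5*6) + 2681/990)*152 = ((3 - 30) + 2681/990)*152 = (-27 + 2681/990)*152 = -24049/990*152 = -1827724/495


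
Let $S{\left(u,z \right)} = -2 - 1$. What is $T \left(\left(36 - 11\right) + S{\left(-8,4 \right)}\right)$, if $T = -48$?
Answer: $-1056$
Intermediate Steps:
$S{\left(u,z \right)} = -3$
$T \left(\left(36 - 11\right) + S{\left(-8,4 \right)}\right) = - 48 \left(\left(36 - 11\right) - 3\right) = - 48 \left(25 - 3\right) = \left(-48\right) 22 = -1056$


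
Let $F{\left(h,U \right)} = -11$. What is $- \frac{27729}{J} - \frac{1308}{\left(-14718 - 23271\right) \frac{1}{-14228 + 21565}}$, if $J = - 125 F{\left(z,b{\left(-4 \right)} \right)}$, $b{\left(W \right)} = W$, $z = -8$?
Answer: $\frac{4047399173}{17411625} \approx 232.45$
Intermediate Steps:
$J = 1375$ ($J = \left(-125\right) \left(-11\right) = 1375$)
$- \frac{27729}{J} - \frac{1308}{\left(-14718 - 23271\right) \frac{1}{-14228 + 21565}} = - \frac{27729}{1375} - \frac{1308}{\left(-14718 - 23271\right) \frac{1}{-14228 + 21565}} = \left(-27729\right) \frac{1}{1375} - \frac{1308}{\left(-37989\right) \frac{1}{7337}} = - \frac{27729}{1375} - \frac{1308}{\left(-37989\right) \frac{1}{7337}} = - \frac{27729}{1375} - \frac{1308}{- \frac{37989}{7337}} = - \frac{27729}{1375} - - \frac{3198932}{12663} = - \frac{27729}{1375} + \frac{3198932}{12663} = \frac{4047399173}{17411625}$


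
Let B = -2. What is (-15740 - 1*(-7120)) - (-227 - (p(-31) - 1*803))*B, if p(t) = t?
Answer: -7406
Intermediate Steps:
(-15740 - 1*(-7120)) - (-227 - (p(-31) - 1*803))*B = (-15740 - 1*(-7120)) - (-227 - (-31 - 1*803))*(-2) = (-15740 + 7120) - (-227 - (-31 - 803))*(-2) = -8620 - (-227 - 1*(-834))*(-2) = -8620 - (-227 + 834)*(-2) = -8620 - 607*(-2) = -8620 - 1*(-1214) = -8620 + 1214 = -7406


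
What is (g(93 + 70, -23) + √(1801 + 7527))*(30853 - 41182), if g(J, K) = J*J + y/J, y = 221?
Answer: -44734568472/163 - 41316*√583 ≈ -2.7544e+8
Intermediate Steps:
g(J, K) = J² + 221/J (g(J, K) = J*J + 221/J = J² + 221/J)
(g(93 + 70, -23) + √(1801 + 7527))*(30853 - 41182) = ((221 + (93 + 70)³)/(93 + 70) + √(1801 + 7527))*(30853 - 41182) = ((221 + 163³)/163 + √9328)*(-10329) = ((221 + 4330747)/163 + 4*√583)*(-10329) = ((1/163)*4330968 + 4*√583)*(-10329) = (4330968/163 + 4*√583)*(-10329) = -44734568472/163 - 41316*√583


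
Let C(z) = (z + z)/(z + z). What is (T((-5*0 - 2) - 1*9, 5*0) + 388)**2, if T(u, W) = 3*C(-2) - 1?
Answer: 152100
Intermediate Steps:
C(z) = 1 (C(z) = (2*z)/((2*z)) = (2*z)*(1/(2*z)) = 1)
T(u, W) = 2 (T(u, W) = 3*1 - 1 = 3 - 1 = 2)
(T((-5*0 - 2) - 1*9, 5*0) + 388)**2 = (2 + 388)**2 = 390**2 = 152100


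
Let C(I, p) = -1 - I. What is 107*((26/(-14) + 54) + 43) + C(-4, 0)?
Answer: 71283/7 ≈ 10183.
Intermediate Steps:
107*((26/(-14) + 54) + 43) + C(-4, 0) = 107*((26/(-14) + 54) + 43) + (-1 - 1*(-4)) = 107*((26*(-1/14) + 54) + 43) + (-1 + 4) = 107*((-13/7 + 54) + 43) + 3 = 107*(365/7 + 43) + 3 = 107*(666/7) + 3 = 71262/7 + 3 = 71283/7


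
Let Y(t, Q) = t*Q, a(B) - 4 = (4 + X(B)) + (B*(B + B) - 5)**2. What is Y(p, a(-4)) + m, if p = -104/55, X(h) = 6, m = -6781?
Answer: -450227/55 ≈ -8185.9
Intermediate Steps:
p = -104/55 (p = -104*1/55 = -104/55 ≈ -1.8909)
a(B) = 14 + (-5 + 2*B**2)**2 (a(B) = 4 + ((4 + 6) + (B*(B + B) - 5)**2) = 4 + (10 + (B*(2*B) - 5)**2) = 4 + (10 + (2*B**2 - 5)**2) = 4 + (10 + (-5 + 2*B**2)**2) = 14 + (-5 + 2*B**2)**2)
Y(t, Q) = Q*t
Y(p, a(-4)) + m = (14 + (-5 + 2*(-4)**2)**2)*(-104/55) - 6781 = (14 + (-5 + 2*16)**2)*(-104/55) - 6781 = (14 + (-5 + 32)**2)*(-104/55) - 6781 = (14 + 27**2)*(-104/55) - 6781 = (14 + 729)*(-104/55) - 6781 = 743*(-104/55) - 6781 = -77272/55 - 6781 = -450227/55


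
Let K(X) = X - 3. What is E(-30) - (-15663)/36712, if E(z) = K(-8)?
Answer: -388169/36712 ≈ -10.573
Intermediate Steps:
K(X) = -3 + X
E(z) = -11 (E(z) = -3 - 8 = -11)
E(-30) - (-15663)/36712 = -11 - (-15663)/36712 = -11 - 1*(-15663/36712) = -11 + 15663/36712 = -388169/36712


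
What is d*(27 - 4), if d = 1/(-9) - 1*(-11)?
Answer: 2254/9 ≈ 250.44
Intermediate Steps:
d = 98/9 (d = -1/9 + 11 = 98/9 ≈ 10.889)
d*(27 - 4) = 98*(27 - 4)/9 = (98/9)*23 = 2254/9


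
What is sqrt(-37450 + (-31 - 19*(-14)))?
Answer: 3*I*sqrt(4135) ≈ 192.91*I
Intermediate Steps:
sqrt(-37450 + (-31 - 19*(-14))) = sqrt(-37450 + (-31 + 266)) = sqrt(-37450 + 235) = sqrt(-37215) = 3*I*sqrt(4135)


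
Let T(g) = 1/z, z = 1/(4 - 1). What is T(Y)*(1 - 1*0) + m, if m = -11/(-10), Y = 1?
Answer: 41/10 ≈ 4.1000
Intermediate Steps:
m = 11/10 (m = -11*(-1/10) = 11/10 ≈ 1.1000)
z = 1/3 ≈ 0.33333
T(g) = 3 (T(g) = 1/(1/3) = 3)
T(Y)*(1 - 1*0) + m = 3*(1 - 1*0) + 11/10 = 3*(1 + 0) + 11/10 = 3*1 + 11/10 = 3 + 11/10 = 41/10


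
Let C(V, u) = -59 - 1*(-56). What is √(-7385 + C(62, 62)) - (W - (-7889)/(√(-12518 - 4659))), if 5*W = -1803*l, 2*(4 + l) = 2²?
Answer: -3606/5 + 2*I*√1847 + 7889*I*√17177/17177 ≈ -721.2 + 146.15*I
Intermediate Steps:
l = -2 (l = -4 + (½)*2² = -4 + (½)*4 = -4 + 2 = -2)
C(V, u) = -3 (C(V, u) = -59 + 56 = -3)
W = 3606/5 (W = (-1803*(-2))/5 = (⅕)*3606 = 3606/5 ≈ 721.20)
√(-7385 + C(62, 62)) - (W - (-7889)/(√(-12518 - 4659))) = √(-7385 - 3) - (3606/5 - (-7889)/(√(-12518 - 4659))) = √(-7388) - (3606/5 - (-7889)/(√(-17177))) = 2*I*√1847 - (3606/5 - (-7889)/(I*√17177)) = 2*I*√1847 - (3606/5 - (-7889)*(-I*√17177/17177)) = 2*I*√1847 - (3606/5 - 7889*I*√17177/17177) = 2*I*√1847 + (-3606/5 + 7889*I*√17177/17177) = -3606/5 + 2*I*√1847 + 7889*I*√17177/17177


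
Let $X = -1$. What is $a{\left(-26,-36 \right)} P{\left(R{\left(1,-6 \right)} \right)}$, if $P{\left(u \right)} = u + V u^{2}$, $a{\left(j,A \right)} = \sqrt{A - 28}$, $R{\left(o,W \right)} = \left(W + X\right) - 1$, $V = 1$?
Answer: $448 i \approx 448.0 i$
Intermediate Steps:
$R{\left(o,W \right)} = -2 + W$ ($R{\left(o,W \right)} = \left(W - 1\right) - 1 = \left(-1 + W\right) - 1 = -2 + W$)
$a{\left(j,A \right)} = \sqrt{-28 + A}$
$P{\left(u \right)} = u + u^{2}$ ($P{\left(u \right)} = u + 1 u^{2} = u + u^{2}$)
$a{\left(-26,-36 \right)} P{\left(R{\left(1,-6 \right)} \right)} = \sqrt{-28 - 36} \left(-2 - 6\right) \left(1 - 8\right) = \sqrt{-64} \left(- 8 \left(1 - 8\right)\right) = 8 i \left(\left(-8\right) \left(-7\right)\right) = 8 i 56 = 448 i$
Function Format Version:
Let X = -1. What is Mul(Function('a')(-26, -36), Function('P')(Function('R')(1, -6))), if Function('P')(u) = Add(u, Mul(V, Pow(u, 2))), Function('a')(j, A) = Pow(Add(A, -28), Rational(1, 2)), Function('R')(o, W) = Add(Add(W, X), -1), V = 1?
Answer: Mul(448, I) ≈ Mul(448.00, I)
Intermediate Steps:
Function('R')(o, W) = Add(-2, W) (Function('R')(o, W) = Add(Add(W, -1), -1) = Add(Add(-1, W), -1) = Add(-2, W))
Function('a')(j, A) = Pow(Add(-28, A), Rational(1, 2))
Function('P')(u) = Add(u, Pow(u, 2)) (Function('P')(u) = Add(u, Mul(1, Pow(u, 2))) = Add(u, Pow(u, 2)))
Mul(Function('a')(-26, -36), Function('P')(Function('R')(1, -6))) = Mul(Pow(Add(-28, -36), Rational(1, 2)), Mul(Add(-2, -6), Add(1, Add(-2, -6)))) = Mul(Pow(-64, Rational(1, 2)), Mul(-8, Add(1, -8))) = Mul(Mul(8, I), Mul(-8, -7)) = Mul(Mul(8, I), 56) = Mul(448, I)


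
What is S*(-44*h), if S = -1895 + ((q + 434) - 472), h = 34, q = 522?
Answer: 2110856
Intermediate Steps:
S = -1411 (S = -1895 + ((522 + 434) - 472) = -1895 + (956 - 472) = -1895 + 484 = -1411)
S*(-44*h) = -(-62084)*34 = -1411*(-1496) = 2110856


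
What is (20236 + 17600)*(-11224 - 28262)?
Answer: -1493992296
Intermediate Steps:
(20236 + 17600)*(-11224 - 28262) = 37836*(-39486) = -1493992296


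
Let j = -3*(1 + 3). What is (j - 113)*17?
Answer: -2125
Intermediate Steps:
j = -12 (j = -3*4 = -12)
(j - 113)*17 = (-12 - 113)*17 = -125*17 = -2125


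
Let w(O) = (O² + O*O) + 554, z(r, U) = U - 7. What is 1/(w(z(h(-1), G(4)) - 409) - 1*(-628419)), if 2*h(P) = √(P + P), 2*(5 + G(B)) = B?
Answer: 1/980095 ≈ 1.0203e-6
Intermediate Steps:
G(B) = -5 + B/2
h(P) = √2*√P/2 (h(P) = √(P + P)/2 = √(2*P)/2 = (√2*√P)/2 = √2*√P/2)
z(r, U) = -7 + U
w(O) = 554 + 2*O² (w(O) = (O² + O²) + 554 = 2*O² + 554 = 554 + 2*O²)
1/(w(z(h(-1), G(4)) - 409) - 1*(-628419)) = 1/((554 + 2*((-7 + (-5 + (½)*4)) - 409)²) - 1*(-628419)) = 1/((554 + 2*((-7 + (-5 + 2)) - 409)²) + 628419) = 1/((554 + 2*((-7 - 3) - 409)²) + 628419) = 1/((554 + 2*(-10 - 409)²) + 628419) = 1/((554 + 2*(-419)²) + 628419) = 1/((554 + 2*175561) + 628419) = 1/((554 + 351122) + 628419) = 1/(351676 + 628419) = 1/980095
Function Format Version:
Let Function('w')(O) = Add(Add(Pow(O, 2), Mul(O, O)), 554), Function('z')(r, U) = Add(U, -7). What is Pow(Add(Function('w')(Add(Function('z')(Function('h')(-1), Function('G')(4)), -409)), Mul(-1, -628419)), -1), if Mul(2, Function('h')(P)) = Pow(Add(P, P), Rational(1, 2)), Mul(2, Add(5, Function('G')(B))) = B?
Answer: Rational(1, 980095) ≈ 1.0203e-6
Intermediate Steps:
Function('G')(B) = Add(-5, Mul(Rational(1, 2), B))
Function('h')(P) = Mul(Rational(1, 2), Pow(2, Rational(1, 2)), Pow(P, Rational(1, 2))) (Function('h')(P) = Mul(Rational(1, 2), Pow(Add(P, P), Rational(1, 2))) = Mul(Rational(1, 2), Pow(Mul(2, P), Rational(1, 2))) = Mul(Rational(1, 2), Mul(Pow(2, Rational(1, 2)), Pow(P, Rational(1, 2)))) = Mul(Rational(1, 2), Pow(2, Rational(1, 2)), Pow(P, Rational(1, 2))))
Function('z')(r, U) = Add(-7, U)
Function('w')(O) = Add(554, Mul(2, Pow(O, 2))) (Function('w')(O) = Add(Add(Pow(O, 2), Pow(O, 2)), 554) = Add(Mul(2, Pow(O, 2)), 554) = Add(554, Mul(2, Pow(O, 2))))
Pow(Add(Function('w')(Add(Function('z')(Function('h')(-1), Function('G')(4)), -409)), Mul(-1, -628419)), -1) = Pow(Add(Add(554, Mul(2, Pow(Add(Add(-7, Add(-5, Mul(Rational(1, 2), 4))), -409), 2))), Mul(-1, -628419)), -1) = Pow(Add(Add(554, Mul(2, Pow(Add(Add(-7, Add(-5, 2)), -409), 2))), 628419), -1) = Pow(Add(Add(554, Mul(2, Pow(Add(Add(-7, -3), -409), 2))), 628419), -1) = Pow(Add(Add(554, Mul(2, Pow(Add(-10, -409), 2))), 628419), -1) = Pow(Add(Add(554, Mul(2, Pow(-419, 2))), 628419), -1) = Pow(Add(Add(554, Mul(2, 175561)), 628419), -1) = Pow(Add(Add(554, 351122), 628419), -1) = Pow(Add(351676, 628419), -1) = Pow(980095, -1) = Rational(1, 980095)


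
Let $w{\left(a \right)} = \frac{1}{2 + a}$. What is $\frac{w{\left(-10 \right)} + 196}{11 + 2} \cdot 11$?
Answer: $\frac{17237}{104} \approx 165.74$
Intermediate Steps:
$\frac{w{\left(-10 \right)} + 196}{11 + 2} \cdot 11 = \frac{\frac{1}{2 - 10} + 196}{11 + 2} \cdot 11 = \frac{\frac{1}{-8} + 196}{13} \cdot 11 = \left(- \frac{1}{8} + 196\right) \frac{1}{13} \cdot 11 = \frac{1567}{8} \cdot \frac{1}{13} \cdot 11 = \frac{1567}{104} \cdot 11 = \frac{17237}{104}$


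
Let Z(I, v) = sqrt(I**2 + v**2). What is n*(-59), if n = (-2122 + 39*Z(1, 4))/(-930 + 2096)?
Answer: 62599/583 - 2301*sqrt(17)/1166 ≈ 99.237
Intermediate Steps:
n = -1061/583 + 39*sqrt(17)/1166 (n = (-2122 + 39*sqrt(1**2 + 4**2))/(-930 + 2096) = (-2122 + 39*sqrt(1 + 16))/1166 = (-2122 + 39*sqrt(17))*(1/1166) = -1061/583 + 39*sqrt(17)/1166 ≈ -1.6820)
n*(-59) = (-1061/583 + 39*sqrt(17)/1166)*(-59) = 62599/583 - 2301*sqrt(17)/1166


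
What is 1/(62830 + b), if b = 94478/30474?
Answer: 15237/957387949 ≈ 1.5915e-5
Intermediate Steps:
b = 47239/15237 (b = 94478*(1/30474) = 47239/15237 ≈ 3.1003)
1/(62830 + b) = 1/(62830 + 47239/15237) = 1/(957387949/15237) = 15237/957387949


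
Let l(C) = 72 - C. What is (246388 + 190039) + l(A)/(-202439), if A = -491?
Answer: 88349844890/202439 ≈ 4.3643e+5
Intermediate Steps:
(246388 + 190039) + l(A)/(-202439) = (246388 + 190039) + (72 - 1*(-491))/(-202439) = 436427 + (72 + 491)*(-1/202439) = 436427 + 563*(-1/202439) = 436427 - 563/202439 = 88349844890/202439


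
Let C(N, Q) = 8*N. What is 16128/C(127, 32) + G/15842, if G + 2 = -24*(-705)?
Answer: 17043029/1005967 ≈ 16.942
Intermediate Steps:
G = 16918 (G = -2 - 24*(-705) = -2 + 16920 = 16918)
16128/C(127, 32) + G/15842 = 16128/((8*127)) + 16918/15842 = 16128/1016 + 16918*(1/15842) = 16128*(1/1016) + 8459/7921 = 2016/127 + 8459/7921 = 17043029/1005967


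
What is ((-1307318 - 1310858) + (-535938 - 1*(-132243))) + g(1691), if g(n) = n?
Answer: -3020180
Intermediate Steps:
((-1307318 - 1310858) + (-535938 - 1*(-132243))) + g(1691) = ((-1307318 - 1310858) + (-535938 - 1*(-132243))) + 1691 = (-2618176 + (-535938 + 132243)) + 1691 = (-2618176 - 403695) + 1691 = -3021871 + 1691 = -3020180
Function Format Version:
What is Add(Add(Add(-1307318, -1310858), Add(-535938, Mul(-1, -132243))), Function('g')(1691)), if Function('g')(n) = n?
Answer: -3020180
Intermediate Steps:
Add(Add(Add(-1307318, -1310858), Add(-535938, Mul(-1, -132243))), Function('g')(1691)) = Add(Add(Add(-1307318, -1310858), Add(-535938, Mul(-1, -132243))), 1691) = Add(Add(-2618176, Add(-535938, 132243)), 1691) = Add(Add(-2618176, -403695), 1691) = Add(-3021871, 1691) = -3020180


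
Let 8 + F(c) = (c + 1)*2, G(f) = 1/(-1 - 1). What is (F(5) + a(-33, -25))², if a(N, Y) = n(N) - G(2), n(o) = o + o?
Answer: 15129/4 ≈ 3782.3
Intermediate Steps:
n(o) = 2*o
G(f) = -½ (G(f) = 1/(-2) = -½)
a(N, Y) = ½ + 2*N (a(N, Y) = 2*N - 1*(-½) = 2*N + ½ = ½ + 2*N)
F(c) = -6 + 2*c (F(c) = -8 + (c + 1)*2 = -8 + (1 + c)*2 = -8 + (2 + 2*c) = -6 + 2*c)
(F(5) + a(-33, -25))² = ((-6 + 2*5) + (½ + 2*(-33)))² = ((-6 + 10) + (½ - 66))² = (4 - 131/2)² = (-123/2)² = 15129/4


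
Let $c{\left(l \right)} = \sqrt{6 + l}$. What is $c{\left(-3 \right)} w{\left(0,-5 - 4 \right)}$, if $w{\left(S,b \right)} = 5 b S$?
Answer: $0$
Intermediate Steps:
$w{\left(S,b \right)} = 5 S b$
$c{\left(-3 \right)} w{\left(0,-5 - 4 \right)} = \sqrt{6 - 3} \cdot 5 \cdot 0 \left(-5 - 4\right) = \sqrt{3} \cdot 5 \cdot 0 \left(-5 - 4\right) = \sqrt{3} \cdot 5 \cdot 0 \left(-9\right) = \sqrt{3} \cdot 0 = 0$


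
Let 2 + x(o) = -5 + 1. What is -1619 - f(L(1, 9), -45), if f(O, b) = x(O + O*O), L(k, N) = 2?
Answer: -1613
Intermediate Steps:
x(o) = -6 (x(o) = -2 + (-5 + 1) = -2 - 4 = -6)
f(O, b) = -6
-1619 - f(L(1, 9), -45) = -1619 - 1*(-6) = -1619 + 6 = -1613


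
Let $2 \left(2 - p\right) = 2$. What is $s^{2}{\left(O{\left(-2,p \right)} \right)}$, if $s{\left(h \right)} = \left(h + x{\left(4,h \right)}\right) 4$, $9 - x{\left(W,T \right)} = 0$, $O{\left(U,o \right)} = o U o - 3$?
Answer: $256$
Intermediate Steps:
$p = 1$ ($p = 2 - 1 = 1$)
$O{\left(U,o \right)} = -3 + U o^{2}$ ($O{\left(U,o \right)} = U o o - 3 = U o^{2} - 3 = -3 + U o^{2}$)
$x{\left(W,T \right)} = 9$ ($x{\left(W,T \right)} = 9 - 0 = 9 + 0 = 9$)
$s{\left(h \right)} = 36 + 4 h$ ($s{\left(h \right)} = \left(h + 9\right) 4 = \left(9 + h\right) 4 = 36 + 4 h$)
$s^{2}{\left(O{\left(-2,p \right)} \right)} = \left(36 + 4 \left(-3 - 2 \cdot 1^{2}\right)\right)^{2} = \left(36 + 4 \left(-3 - 2\right)\right)^{2} = \left(36 + 4 \left(-5\right)\right)^{2} = \left(36 - 20\right)^{2} = 16^{2} = 256$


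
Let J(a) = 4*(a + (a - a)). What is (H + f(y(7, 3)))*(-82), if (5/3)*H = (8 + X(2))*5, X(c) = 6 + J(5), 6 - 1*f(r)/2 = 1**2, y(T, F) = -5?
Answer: -9184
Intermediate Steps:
f(r) = 10 (f(r) = 12 - 2*1**2 = 12 - 2*1 = 12 - 2 = 10)
J(a) = 4*a (J(a) = 4*(a + 0) = 4*a)
X(c) = 26 (X(c) = 6 + 4*5 = 6 + 20 = 26)
H = 102 (H = 3*((8 + 26)*5)/5 = 3*(34*5)/5 = (3/5)*170 = 102)
(H + f(y(7, 3)))*(-82) = (102 + 10)*(-82) = 112*(-82) = -9184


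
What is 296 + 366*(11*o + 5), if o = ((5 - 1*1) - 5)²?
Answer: 6152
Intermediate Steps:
o = 1 (o = ((5 - 1) - 5)² = (4 - 5)² = (-1)² = 1)
296 + 366*(11*o + 5) = 296 + 366*(11*1 + 5) = 296 + 366*(11 + 5) = 296 + 366*16 = 296 + 5856 = 6152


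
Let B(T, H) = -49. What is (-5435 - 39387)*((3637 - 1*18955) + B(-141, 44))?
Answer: 688779674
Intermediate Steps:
(-5435 - 39387)*((3637 - 1*18955) + B(-141, 44)) = (-5435 - 39387)*((3637 - 1*18955) - 49) = -44822*((3637 - 18955) - 49) = -44822*(-15318 - 49) = -44822*(-15367) = 688779674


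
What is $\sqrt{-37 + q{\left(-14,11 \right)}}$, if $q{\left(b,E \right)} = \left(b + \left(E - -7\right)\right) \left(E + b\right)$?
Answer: $7 i \approx 7.0 i$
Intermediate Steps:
$q{\left(b,E \right)} = \left(E + b\right) \left(7 + E + b\right)$ ($q{\left(b,E \right)} = \left(b + \left(E + 7\right)\right) \left(E + b\right) = \left(b + \left(7 + E\right)\right) \left(E + b\right) = \left(7 + E + b\right) \left(E + b\right) = \left(E + b\right) \left(7 + E + b\right)$)
$\sqrt{-37 + q{\left(-14,11 \right)}} = \sqrt{-37 + \left(11^{2} + \left(-14\right)^{2} + 7 \cdot 11 + 7 \left(-14\right) + 2 \cdot 11 \left(-14\right)\right)} = \sqrt{-37 + \left(121 + 196 + 77 - 98 - 308\right)} = \sqrt{-37 - 12} = \sqrt{-49} = 7 i$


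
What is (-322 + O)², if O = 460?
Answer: 19044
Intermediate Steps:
(-322 + O)² = (-322 + 460)² = 138² = 19044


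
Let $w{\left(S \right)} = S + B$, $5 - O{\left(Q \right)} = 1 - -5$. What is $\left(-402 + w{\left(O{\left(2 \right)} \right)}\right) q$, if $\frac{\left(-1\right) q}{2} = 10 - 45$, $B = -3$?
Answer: $-28420$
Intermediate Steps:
$O{\left(Q \right)} = -1$ ($O{\left(Q \right)} = 5 - \left(1 - -5\right) = 5 - \left(1 + 5\right) = 5 - 6 = -1$)
$q = 70$ ($q = - 2 \left(10 - 45\right) = \left(-2\right) \left(-35\right) = 70$)
$w{\left(S \right)} = -3 + S$ ($w{\left(S \right)} = S - 3 = -3 + S$)
$\left(-402 + w{\left(O{\left(2 \right)} \right)}\right) q = \left(-402 - 4\right) 70 = \left(-406\right) 70 = -28420$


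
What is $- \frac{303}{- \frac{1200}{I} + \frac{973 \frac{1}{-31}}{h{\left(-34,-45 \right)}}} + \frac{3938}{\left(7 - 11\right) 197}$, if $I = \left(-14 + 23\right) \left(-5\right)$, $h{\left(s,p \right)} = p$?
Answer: $- \frac{241700527}{15040162} \approx -16.07$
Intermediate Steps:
$I = -45$ ($I = 9 \left(-5\right) = -45$)
$- \frac{303}{- \frac{1200}{I} + \frac{973 \frac{1}{-31}}{h{\left(-34,-45 \right)}}} + \frac{3938}{\left(7 - 11\right) 197} = - \frac{303}{- \frac{1200}{-45} + \frac{973 \frac{1}{-31}}{-45}} + \frac{3938}{\left(7 - 11\right) 197} = - \frac{303}{\left(-1200\right) \left(- \frac{1}{45}\right) + 973 \left(- \frac{1}{31}\right) \left(- \frac{1}{45}\right)} + \frac{3938}{\left(-4\right) 197} = - \frac{303}{\frac{80}{3} - - \frac{973}{1395}} + \frac{3938}{-788} = - \frac{303}{\frac{80}{3} + \frac{973}{1395}} + 3938 \left(- \frac{1}{788}\right) = - \frac{303}{\frac{38173}{1395}} - \frac{1969}{394} = \left(-303\right) \frac{1395}{38173} - \frac{1969}{394} = - \frac{422685}{38173} - \frac{1969}{394} = - \frac{241700527}{15040162}$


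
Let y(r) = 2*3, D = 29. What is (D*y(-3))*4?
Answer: 696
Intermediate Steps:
y(r) = 6
(D*y(-3))*4 = (29*6)*4 = 174*4 = 696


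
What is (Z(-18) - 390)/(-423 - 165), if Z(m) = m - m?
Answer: 65/98 ≈ 0.66327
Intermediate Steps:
Z(m) = 0
(Z(-18) - 390)/(-423 - 165) = (0 - 390)/(-423 - 165) = -390/(-588) = -390*(-1/588) = 65/98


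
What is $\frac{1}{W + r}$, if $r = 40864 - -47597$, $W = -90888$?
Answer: $- \frac{1}{2427} \approx -0.00041203$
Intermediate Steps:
$r = 88461$ ($r = 40864 + 47597 = 88461$)
$\frac{1}{W + r} = \frac{1}{-90888 + 88461} = \frac{1}{-2427} = - \frac{1}{2427}$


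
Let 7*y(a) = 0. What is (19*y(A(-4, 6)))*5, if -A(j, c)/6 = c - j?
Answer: 0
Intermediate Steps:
A(j, c) = -6*c + 6*j (A(j, c) = -6*(c - j) = -6*c + 6*j)
y(a) = 0 (y(a) = (⅐)*0 = 0)
(19*y(A(-4, 6)))*5 = (19*0)*5 = 0*5 = 0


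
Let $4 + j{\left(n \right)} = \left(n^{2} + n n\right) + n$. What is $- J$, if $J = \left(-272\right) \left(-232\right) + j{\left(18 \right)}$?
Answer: $-63766$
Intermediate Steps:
$j{\left(n \right)} = -4 + n + 2 n^{2}$ ($j{\left(n \right)} = -4 + \left(\left(n^{2} + n n\right) + n\right) = -4 + \left(\left(n^{2} + n^{2}\right) + n\right) = -4 + \left(2 n^{2} + n\right) = -4 + \left(n + 2 n^{2}\right) = -4 + n + 2 n^{2}$)
$J = 63766$ ($J = \left(-272\right) \left(-232\right) + \left(-4 + 18 + 2 \cdot 18^{2}\right) = 63104 + \left(-4 + 18 + 2 \cdot 324\right) = 63104 + \left(-4 + 18 + 648\right) = 63104 + 662 = 63766$)
$- J = \left(-1\right) 63766 = -63766$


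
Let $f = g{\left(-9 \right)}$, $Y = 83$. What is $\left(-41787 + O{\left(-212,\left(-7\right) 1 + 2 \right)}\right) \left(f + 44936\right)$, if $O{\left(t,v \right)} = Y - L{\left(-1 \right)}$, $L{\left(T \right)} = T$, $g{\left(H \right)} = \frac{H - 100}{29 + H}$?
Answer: $- \frac{37474774533}{20} \approx -1.8737 \cdot 10^{9}$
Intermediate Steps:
$g{\left(H \right)} = \frac{-100 + H}{29 + H}$
$f = - \frac{109}{20}$ ($f = \frac{-100 - 9}{29 - 9} = \frac{1}{20} \left(-109\right) = - \frac{109}{20} \approx -5.45$)
$O{\left(t,v \right)} = 84$ ($O{\left(t,v \right)} = 83 - -1 = 83 + 1 = 84$)
$\left(-41787 + O{\left(-212,\left(-7\right) 1 + 2 \right)}\right) \left(f + 44936\right) = \left(-41787 + 84\right) \left(- \frac{109}{20} + 44936\right) = \left(-41703\right) \frac{898611}{20} = - \frac{37474774533}{20}$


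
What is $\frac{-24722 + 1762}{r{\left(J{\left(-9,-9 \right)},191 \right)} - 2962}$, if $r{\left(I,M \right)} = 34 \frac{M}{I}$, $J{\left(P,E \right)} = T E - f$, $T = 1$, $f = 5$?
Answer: $\frac{160720}{23981} \approx 6.702$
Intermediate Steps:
$J{\left(P,E \right)} = -5 + E$ ($J{\left(P,E \right)} = 1 E - 5 = E - 5 = -5 + E$)
$r{\left(I,M \right)} = \frac{34 M}{I}$
$\frac{-24722 + 1762}{r{\left(J{\left(-9,-9 \right)},191 \right)} - 2962} = \frac{-24722 + 1762}{34 \cdot 191 \frac{1}{-5 - 9} - 2962} = - \frac{22960}{34 \cdot 191 \frac{1}{-14} - 2962} = - \frac{22960}{34 \cdot 191 \left(- \frac{1}{14}\right) - 2962} = - \frac{22960}{- \frac{3247}{7} - 2962} = - \frac{22960}{- \frac{23981}{7}} = \left(-22960\right) \left(- \frac{7}{23981}\right) = \frac{160720}{23981}$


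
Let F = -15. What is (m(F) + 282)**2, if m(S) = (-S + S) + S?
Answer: 71289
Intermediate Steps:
m(S) = S (m(S) = 0 + S = S)
(m(F) + 282)**2 = (-15 + 282)**2 = 267**2 = 71289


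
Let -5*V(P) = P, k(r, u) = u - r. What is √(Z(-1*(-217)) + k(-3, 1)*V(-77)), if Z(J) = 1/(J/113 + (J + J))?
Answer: √3736870741415/246295 ≈ 7.8487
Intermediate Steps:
V(P) = -P/5
Z(J) = 113/(227*J) (Z(J) = 1/(J*(1/113) + 2*J) = 1/(J/113 + 2*J) = 1/(227*J/113) = 113/(227*J))
√(Z(-1*(-217)) + k(-3, 1)*V(-77)) = √(113/(227*((-1*(-217)))) + (1 - 1*(-3))*(-⅕*(-77))) = √((113/227)/217 + (1 + 3)*(77/5)) = √((113/227)*(1/217) + 4*(77/5)) = √(113/49259 + 308/5) = √(15172337/246295) = √3736870741415/246295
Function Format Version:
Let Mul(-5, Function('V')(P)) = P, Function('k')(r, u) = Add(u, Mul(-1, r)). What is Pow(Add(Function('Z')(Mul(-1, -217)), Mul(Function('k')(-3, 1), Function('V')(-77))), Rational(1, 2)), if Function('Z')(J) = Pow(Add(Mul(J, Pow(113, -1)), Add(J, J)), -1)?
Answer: Mul(Rational(1, 246295), Pow(3736870741415, Rational(1, 2))) ≈ 7.8487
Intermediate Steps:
Function('V')(P) = Mul(Rational(-1, 5), P)
Function('Z')(J) = Mul(Rational(113, 227), Pow(J, -1)) (Function('Z')(J) = Pow(Add(Mul(J, Rational(1, 113)), Mul(2, J)), -1) = Pow(Add(Mul(Rational(1, 113), J), Mul(2, J)), -1) = Pow(Mul(Rational(227, 113), J), -1) = Mul(Rational(113, 227), Pow(J, -1)))
Pow(Add(Function('Z')(Mul(-1, -217)), Mul(Function('k')(-3, 1), Function('V')(-77))), Rational(1, 2)) = Pow(Add(Mul(Rational(113, 227), Pow(Mul(-1, -217), -1)), Mul(Add(1, Mul(-1, -3)), Mul(Rational(-1, 5), -77))), Rational(1, 2)) = Pow(Add(Mul(Rational(113, 227), Pow(217, -1)), Mul(Add(1, 3), Rational(77, 5))), Rational(1, 2)) = Pow(Add(Mul(Rational(113, 227), Rational(1, 217)), Mul(4, Rational(77, 5))), Rational(1, 2)) = Pow(Add(Rational(113, 49259), Rational(308, 5)), Rational(1, 2)) = Pow(Rational(15172337, 246295), Rational(1, 2)) = Mul(Rational(1, 246295), Pow(3736870741415, Rational(1, 2)))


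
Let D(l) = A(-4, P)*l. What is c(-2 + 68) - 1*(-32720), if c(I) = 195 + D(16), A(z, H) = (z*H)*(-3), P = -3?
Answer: 32339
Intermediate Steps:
A(z, H) = -3*H*z (A(z, H) = (H*z)*(-3) = -3*H*z)
D(l) = -36*l (D(l) = (-3*(-3)*(-4))*l = -36*l)
c(I) = -381 (c(I) = 195 - 36*16 = 195 - 576 = -381)
c(-2 + 68) - 1*(-32720) = -381 - 1*(-32720) = -381 + 32720 = 32339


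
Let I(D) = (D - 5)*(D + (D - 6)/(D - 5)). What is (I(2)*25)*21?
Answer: -5250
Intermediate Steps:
I(D) = (-5 + D)*(D + (-6 + D)/(-5 + D))
(I(2)*25)*21 = ((-6 + 2² - 4*2)*25)*21 = ((-6 + 4 - 8)*25)*21 = -10*25*21 = -250*21 = -5250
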